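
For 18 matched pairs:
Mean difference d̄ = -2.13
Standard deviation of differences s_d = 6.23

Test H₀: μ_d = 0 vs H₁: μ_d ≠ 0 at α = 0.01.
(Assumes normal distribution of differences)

df = n - 1 = 17
SE = s_d/√n = 6.23/√18 = 1.4684
t = d̄/SE = -2.13/1.4684 = -1.4506
Critical value: t_{0.005,17} = ±2.898
p-value ≈ 0.1651
Decision: fail to reject H₀

Answer: t = -1.4506, fail to reject H₀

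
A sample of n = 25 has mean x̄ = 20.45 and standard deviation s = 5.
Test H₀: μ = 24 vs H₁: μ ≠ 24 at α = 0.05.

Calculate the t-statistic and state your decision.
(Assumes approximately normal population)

df = n - 1 = 24
SE = s/√n = 5/√25 = 1.0000
t = (x̄ - μ₀)/SE = (20.45 - 24)/1.0000 = -3.5500
Critical value: t_{0.025,24} = ±2.064
p-value ≈ 0.0016
Decision: reject H₀

Answer: t = -3.5500, reject H₀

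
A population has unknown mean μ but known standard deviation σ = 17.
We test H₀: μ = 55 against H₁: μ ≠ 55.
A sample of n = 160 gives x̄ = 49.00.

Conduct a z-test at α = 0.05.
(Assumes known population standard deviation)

Answer: z = -4.4643, reject H₀

Derivation:
Standard error: SE = σ/√n = 17/√160 = 1.3440
z-statistic: z = (x̄ - μ₀)/SE = (49.00 - 55)/1.3440 = -4.4643
Critical value: ±1.960
p-value < 0.0001
Decision: reject H₀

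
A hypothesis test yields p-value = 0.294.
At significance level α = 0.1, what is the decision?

Compare p-value to α:
0.294 ≥ 0.1
Decision: fail to reject H₀

Answer: fail to reject H₀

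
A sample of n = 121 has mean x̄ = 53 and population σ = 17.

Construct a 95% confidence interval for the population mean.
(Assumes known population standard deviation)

Answer: (49.9708, 56.0292)

Derivation:
Confidence level: 95%, α = 0.05
z_0.025 = 1.960
SE = σ/√n = 17/√121 = 1.5455
Margin of error = 1.960 × 1.5455 = 3.0292
CI: x̄ ± margin = 53 ± 3.0292
CI: (49.9708, 56.0292)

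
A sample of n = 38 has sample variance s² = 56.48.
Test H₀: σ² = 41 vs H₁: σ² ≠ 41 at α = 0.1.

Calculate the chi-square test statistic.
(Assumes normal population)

Answer: χ² = 50.9698, fail to reject H₀

Derivation:
df = n - 1 = 37
χ² = (n-1)s²/σ₀² = 37×56.48/41 = 50.9698
Critical values: χ²_{0.95,37} = 24.075, χ²_{0.05,37} = 52.192
Rejection region: χ² < 24.075 or χ² > 52.192
Decision: fail to reject H₀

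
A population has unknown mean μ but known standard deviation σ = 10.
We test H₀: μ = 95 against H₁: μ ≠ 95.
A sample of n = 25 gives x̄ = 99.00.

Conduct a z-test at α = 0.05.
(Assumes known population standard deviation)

Answer: z = 2.0000, reject H₀

Derivation:
Standard error: SE = σ/√n = 10/√25 = 2.0000
z-statistic: z = (x̄ - μ₀)/SE = (99.00 - 95)/2.0000 = 2.0000
Critical value: ±1.960
p-value = 0.0455
Decision: reject H₀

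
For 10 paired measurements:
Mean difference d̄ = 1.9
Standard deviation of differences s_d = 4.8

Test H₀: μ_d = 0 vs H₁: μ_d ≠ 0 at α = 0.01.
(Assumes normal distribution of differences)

df = n - 1 = 9
SE = s_d/√n = 4.8/√10 = 1.5179
t = d̄/SE = 1.9/1.5179 = 1.2517
Critical value: t_{0.005,9} = ±3.250
p-value ≈ 0.2422
Decision: fail to reject H₀

Answer: t = 1.2517, fail to reject H₀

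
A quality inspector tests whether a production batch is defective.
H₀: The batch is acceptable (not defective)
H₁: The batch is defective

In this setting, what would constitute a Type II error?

Answer: Shipping a defective batch to customers

Derivation:
Type I error: rejecting H₀ when it is actually true (false positive).
Type II error: failing to reject H₀ when H₁ is actually true (false negative).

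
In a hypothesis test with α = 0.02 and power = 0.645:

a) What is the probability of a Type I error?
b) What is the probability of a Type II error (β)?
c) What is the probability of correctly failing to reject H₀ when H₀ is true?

Answer: a) 0.02, b) 0.355, c) 0.98

Derivation:
a) Type I error probability = α = 0.02
b) Power = P(reject H₀ | H₁ true) = 1 - β = 0.645, so Type II error probability = β = 1 - Power = 0.355
c) P(fail to reject H₀ | H₀ true) = 1 - α = 0.98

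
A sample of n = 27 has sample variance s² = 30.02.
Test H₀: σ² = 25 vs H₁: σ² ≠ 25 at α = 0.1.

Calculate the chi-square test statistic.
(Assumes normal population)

Answer: χ² = 31.2208, fail to reject H₀

Derivation:
df = n - 1 = 26
χ² = (n-1)s²/σ₀² = 26×30.02/25 = 31.2208
Critical values: χ²_{0.95,26} = 15.379, χ²_{0.05,26} = 38.885
Rejection region: χ² < 15.379 or χ² > 38.885
Decision: fail to reject H₀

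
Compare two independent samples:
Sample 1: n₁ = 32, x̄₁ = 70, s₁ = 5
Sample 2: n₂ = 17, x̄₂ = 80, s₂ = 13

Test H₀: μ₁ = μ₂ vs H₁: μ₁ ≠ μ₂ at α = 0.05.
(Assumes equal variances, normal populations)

Answer: t = -3.8728, reject H₀

Derivation:
Pooled variance: s²_p = [31×5² + 16×13²]/(47) = 74.0213
s_p = 8.6036
SE = s_p×√(1/n₁ + 1/n₂) = 8.6036×√(1/32 + 1/17) = 2.5821
t = (x̄₁ - x̄₂)/SE = (70 - 80)/2.5821 = -3.8728
df = 47, t-critical = ±2.012
Decision: reject H₀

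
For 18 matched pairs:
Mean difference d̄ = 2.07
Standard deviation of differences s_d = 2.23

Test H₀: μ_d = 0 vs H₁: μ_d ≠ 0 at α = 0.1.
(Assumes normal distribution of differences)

df = n - 1 = 17
SE = s_d/√n = 2.23/√18 = 0.5256
t = d̄/SE = 2.07/0.5256 = 3.9384
Critical value: t_{0.05,17} = ±1.740
p-value ≈ 0.0011
Decision: reject H₀

Answer: t = 3.9384, reject H₀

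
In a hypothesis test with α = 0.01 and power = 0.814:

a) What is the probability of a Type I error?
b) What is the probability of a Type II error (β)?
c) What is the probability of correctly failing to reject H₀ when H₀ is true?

a) Type I error probability = α = 0.01
b) Power = P(reject H₀ | H₁ true) = 1 - β = 0.814, so Type II error probability = β = 1 - Power = 0.186
c) P(fail to reject H₀ | H₀ true) = 1 - α = 0.99

Answer: a) 0.01, b) 0.186, c) 0.99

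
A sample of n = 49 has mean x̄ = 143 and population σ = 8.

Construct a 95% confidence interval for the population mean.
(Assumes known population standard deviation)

Answer: (140.7599, 145.2401)

Derivation:
Confidence level: 95%, α = 0.05
z_0.025 = 1.960
SE = σ/√n = 8/√49 = 1.1429
Margin of error = 1.960 × 1.1429 = 2.2401
CI: x̄ ± margin = 143 ± 2.2401
CI: (140.7599, 145.2401)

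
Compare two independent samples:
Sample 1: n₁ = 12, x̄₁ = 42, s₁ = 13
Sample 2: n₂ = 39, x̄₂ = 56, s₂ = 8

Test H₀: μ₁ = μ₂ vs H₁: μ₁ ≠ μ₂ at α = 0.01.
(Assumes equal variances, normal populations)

Pooled variance: s²_p = [11×13² + 38×8²]/(49) = 87.5714
s_p = 9.3580
SE = s_p×√(1/n₁ + 1/n₂) = 9.3580×√(1/12 + 1/39) = 3.0892
t = (x̄₁ - x̄₂)/SE = (42 - 56)/3.0892 = -4.5319
df = 49, t-critical = ±2.680
Decision: reject H₀

Answer: t = -4.5319, reject H₀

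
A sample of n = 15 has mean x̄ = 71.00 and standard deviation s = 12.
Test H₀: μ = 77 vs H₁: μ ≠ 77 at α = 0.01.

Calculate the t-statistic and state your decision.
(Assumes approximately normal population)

Answer: t = -1.9365, fail to reject H₀

Derivation:
df = n - 1 = 14
SE = s/√n = 12/√15 = 3.0984
t = (x̄ - μ₀)/SE = (71.00 - 77)/3.0984 = -1.9365
Critical value: t_{0.005,14} = ±2.977
p-value ≈ 0.0733
Decision: fail to reject H₀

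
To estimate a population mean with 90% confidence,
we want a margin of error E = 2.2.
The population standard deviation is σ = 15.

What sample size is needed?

Answer: n = 126

Derivation:
z_0.05 = 1.645
n = (z×σ/E)² = (1.645×15/2.2)²
n = 125.7966
Round up: n = 126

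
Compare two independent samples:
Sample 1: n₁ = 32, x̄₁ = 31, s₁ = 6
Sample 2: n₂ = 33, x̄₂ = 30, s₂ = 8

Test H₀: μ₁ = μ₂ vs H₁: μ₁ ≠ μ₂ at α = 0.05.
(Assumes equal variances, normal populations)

Pooled variance: s²_p = [31×6² + 32×8²]/(63) = 50.2222
s_p = 7.0868
SE = s_p×√(1/n₁ + 1/n₂) = 7.0868×√(1/32 + 1/33) = 1.7582
t = (x̄₁ - x̄₂)/SE = (31 - 30)/1.7582 = 0.5688
df = 63, t-critical = ±1.998
Decision: fail to reject H₀

Answer: t = 0.5688, fail to reject H₀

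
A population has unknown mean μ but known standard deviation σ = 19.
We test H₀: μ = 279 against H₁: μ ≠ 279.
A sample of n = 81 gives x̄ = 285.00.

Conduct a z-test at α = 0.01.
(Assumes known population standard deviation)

Standard error: SE = σ/√n = 19/√81 = 2.1111
z-statistic: z = (x̄ - μ₀)/SE = (285.00 - 279)/2.1111 = 2.8421
Critical value: ±2.576
p-value = 0.0045
Decision: reject H₀

Answer: z = 2.8421, reject H₀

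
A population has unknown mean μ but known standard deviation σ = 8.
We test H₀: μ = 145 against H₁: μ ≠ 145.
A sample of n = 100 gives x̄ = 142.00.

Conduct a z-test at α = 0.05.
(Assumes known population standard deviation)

Answer: z = -3.7500, reject H₀

Derivation:
Standard error: SE = σ/√n = 8/√100 = 0.8000
z-statistic: z = (x̄ - μ₀)/SE = (142.00 - 145)/0.8000 = -3.7500
Critical value: ±1.960
p-value = 0.0002
Decision: reject H₀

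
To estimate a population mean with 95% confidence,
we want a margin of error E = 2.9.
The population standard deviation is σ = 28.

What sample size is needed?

z_0.025 = 1.960
n = (z×σ/E)² = (1.960×28/2.9)²
n = 358.1230
Round up: n = 359

Answer: n = 359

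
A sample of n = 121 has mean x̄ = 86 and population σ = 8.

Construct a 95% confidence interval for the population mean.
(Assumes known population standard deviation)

Answer: (84.5745, 87.4255)

Derivation:
Confidence level: 95%, α = 0.05
z_0.025 = 1.960
SE = σ/√n = 8/√121 = 0.7273
Margin of error = 1.960 × 0.7273 = 1.4255
CI: x̄ ± margin = 86 ± 1.4255
CI: (84.5745, 87.4255)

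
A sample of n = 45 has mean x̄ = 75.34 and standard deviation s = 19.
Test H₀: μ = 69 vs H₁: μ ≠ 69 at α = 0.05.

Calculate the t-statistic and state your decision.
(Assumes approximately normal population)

Answer: t = 2.2384, reject H₀

Derivation:
df = n - 1 = 44
SE = s/√n = 19/√45 = 2.8324
t = (x̄ - μ₀)/SE = (75.34 - 69)/2.8324 = 2.2384
Critical value: t_{0.025,44} = ±2.015
p-value ≈ 0.0303
Decision: reject H₀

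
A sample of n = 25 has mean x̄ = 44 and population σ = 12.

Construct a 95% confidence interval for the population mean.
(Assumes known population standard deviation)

Confidence level: 95%, α = 0.05
z_0.025 = 1.960
SE = σ/√n = 12/√25 = 2.4000
Margin of error = 1.960 × 2.4000 = 4.7040
CI: x̄ ± margin = 44 ± 4.7040
CI: (39.2960, 48.7040)

Answer: (39.2960, 48.7040)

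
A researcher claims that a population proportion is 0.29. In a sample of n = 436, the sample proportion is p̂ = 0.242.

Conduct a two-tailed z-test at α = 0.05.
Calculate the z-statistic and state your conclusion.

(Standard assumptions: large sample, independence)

H₀: p = 0.29, H₁: p ≠ 0.29
Standard error: SE = √(p₀(1-p₀)/n) = √(0.29×0.71/436) = 0.021731
z-statistic: z = (p̂ - p₀)/SE = (0.242 - 0.29)/0.021731 = -2.2088
Critical value: z_0.025 = ±1.960
p-value = 0.0272
Decision: reject H₀ at α = 0.05

Answer: z = -2.2088, reject H₀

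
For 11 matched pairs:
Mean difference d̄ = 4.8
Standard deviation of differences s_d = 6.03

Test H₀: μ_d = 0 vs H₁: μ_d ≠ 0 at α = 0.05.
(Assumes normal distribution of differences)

Answer: t = 2.6401, reject H₀

Derivation:
df = n - 1 = 10
SE = s_d/√n = 6.03/√11 = 1.8181
t = d̄/SE = 4.8/1.8181 = 2.6401
Critical value: t_{0.025,10} = ±2.228
p-value ≈ 0.0247
Decision: reject H₀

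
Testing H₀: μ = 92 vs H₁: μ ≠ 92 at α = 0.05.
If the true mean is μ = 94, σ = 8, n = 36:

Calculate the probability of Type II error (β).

Answer: β ≈ 0.6770

Derivation:
SE = σ/√n = 8/√36 = 1.3333
Critical values: μ₀ ± z_0.025×SE = 92 ± 1.960×1.3333
Acceptance region: (89.3867, 94.6133)
Under H₁ (μ = 94): z_high = (94.6133 - 94)/1.3333 = 0.4600, z_low = (89.3867 - 94)/1.3333 = -3.4601
β = P(not reject | H₁) = Φ(0.4600) - Φ(-3.4601) ≈ 0.6770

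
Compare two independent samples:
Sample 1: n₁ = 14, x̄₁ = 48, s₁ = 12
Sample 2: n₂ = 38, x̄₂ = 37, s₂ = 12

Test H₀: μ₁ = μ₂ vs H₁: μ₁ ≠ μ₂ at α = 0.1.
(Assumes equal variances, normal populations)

Answer: t = 2.9320, reject H₀

Derivation:
Pooled variance: s²_p = [13×12² + 37×12²]/(50) = 144.0000
s_p = 12.0000
SE = s_p×√(1/n₁ + 1/n₂) = 12.0000×√(1/14 + 1/38) = 3.7517
t = (x̄₁ - x̄₂)/SE = (48 - 37)/3.7517 = 2.9320
df = 50, t-critical = ±1.676
Decision: reject H₀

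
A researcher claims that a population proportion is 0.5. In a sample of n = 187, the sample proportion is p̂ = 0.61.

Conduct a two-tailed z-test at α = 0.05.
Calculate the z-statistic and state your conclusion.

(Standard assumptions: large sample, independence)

H₀: p = 0.5, H₁: p ≠ 0.5
Standard error: SE = √(p₀(1-p₀)/n) = √(0.5×0.5/187) = 0.036564
z-statistic: z = (p̂ - p₀)/SE = (0.61 - 0.5)/0.036564 = 3.0084
Critical value: z_0.025 = ±1.960
p-value = 0.0026
Decision: reject H₀ at α = 0.05

Answer: z = 3.0084, reject H₀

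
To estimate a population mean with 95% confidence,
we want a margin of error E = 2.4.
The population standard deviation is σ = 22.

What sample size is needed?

z_0.025 = 1.960
n = (z×σ/E)² = (1.960×22/2.4)²
n = 322.8011
Round up: n = 323

Answer: n = 323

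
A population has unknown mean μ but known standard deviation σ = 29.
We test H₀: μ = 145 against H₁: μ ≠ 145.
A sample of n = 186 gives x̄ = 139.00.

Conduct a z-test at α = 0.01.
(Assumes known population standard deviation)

Answer: z = -2.8217, reject H₀

Derivation:
Standard error: SE = σ/√n = 29/√186 = 2.1264
z-statistic: z = (x̄ - μ₀)/SE = (139.00 - 145)/2.1264 = -2.8217
Critical value: ±2.576
p-value = 0.0048
Decision: reject H₀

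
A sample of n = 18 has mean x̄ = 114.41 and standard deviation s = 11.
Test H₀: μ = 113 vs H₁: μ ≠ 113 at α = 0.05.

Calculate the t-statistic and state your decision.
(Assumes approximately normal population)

df = n - 1 = 17
SE = s/√n = 11/√18 = 2.5927
t = (x̄ - μ₀)/SE = (114.41 - 113)/2.5927 = 0.5438
Critical value: t_{0.025,17} = ±2.110
p-value ≈ 0.5936
Decision: fail to reject H₀

Answer: t = 0.5438, fail to reject H₀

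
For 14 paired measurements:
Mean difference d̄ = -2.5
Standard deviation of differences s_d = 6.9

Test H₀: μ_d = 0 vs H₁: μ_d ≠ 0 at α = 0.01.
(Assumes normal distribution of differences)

Answer: t = -1.3557, fail to reject H₀

Derivation:
df = n - 1 = 13
SE = s_d/√n = 6.9/√14 = 1.8441
t = d̄/SE = -2.5/1.8441 = -1.3557
Critical value: t_{0.005,13} = ±3.012
p-value ≈ 0.1983
Decision: fail to reject H₀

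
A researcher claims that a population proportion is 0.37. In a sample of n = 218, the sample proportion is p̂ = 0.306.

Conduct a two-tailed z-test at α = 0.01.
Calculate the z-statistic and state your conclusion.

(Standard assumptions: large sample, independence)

Answer: z = -1.9572, fail to reject H₀

Derivation:
H₀: p = 0.37, H₁: p ≠ 0.37
Standard error: SE = √(p₀(1-p₀)/n) = √(0.37×0.63/218) = 0.032700
z-statistic: z = (p̂ - p₀)/SE = (0.306 - 0.37)/0.032700 = -1.9572
Critical value: z_0.005 = ±2.576
p-value = 0.0503
Decision: fail to reject H₀ at α = 0.01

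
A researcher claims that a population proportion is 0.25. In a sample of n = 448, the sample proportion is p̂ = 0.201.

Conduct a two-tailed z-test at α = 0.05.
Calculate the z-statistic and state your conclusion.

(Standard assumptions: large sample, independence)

Answer: z = -2.3952, reject H₀

Derivation:
H₀: p = 0.25, H₁: p ≠ 0.25
Standard error: SE = √(p₀(1-p₀)/n) = √(0.25×0.75/448) = 0.020458
z-statistic: z = (p̂ - p₀)/SE = (0.201 - 0.25)/0.020458 = -2.3952
Critical value: z_0.025 = ±1.960
p-value = 0.0166
Decision: reject H₀ at α = 0.05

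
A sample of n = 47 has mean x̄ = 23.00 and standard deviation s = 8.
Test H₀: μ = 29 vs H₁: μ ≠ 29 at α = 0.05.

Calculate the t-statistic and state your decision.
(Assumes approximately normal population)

df = n - 1 = 46
SE = s/√n = 8/√47 = 1.1669
t = (x̄ - μ₀)/SE = (23.00 - 29)/1.1669 = -5.1418
Critical value: t_{0.025,46} = ±2.013
p-value < 0.0001
Decision: reject H₀

Answer: t = -5.1418, reject H₀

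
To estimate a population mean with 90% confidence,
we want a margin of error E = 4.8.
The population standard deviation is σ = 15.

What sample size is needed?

Answer: n = 27

Derivation:
z_0.05 = 1.645
n = (z×σ/E)² = (1.645×15/4.8)²
n = 26.4260
Round up: n = 27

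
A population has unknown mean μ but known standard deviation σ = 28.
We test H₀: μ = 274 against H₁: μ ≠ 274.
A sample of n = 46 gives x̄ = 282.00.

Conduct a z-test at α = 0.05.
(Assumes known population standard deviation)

Answer: z = 1.9378, fail to reject H₀

Derivation:
Standard error: SE = σ/√n = 28/√46 = 4.1284
z-statistic: z = (x̄ - μ₀)/SE = (282.00 - 274)/4.1284 = 1.9378
Critical value: ±1.960
p-value = 0.0526
Decision: fail to reject H₀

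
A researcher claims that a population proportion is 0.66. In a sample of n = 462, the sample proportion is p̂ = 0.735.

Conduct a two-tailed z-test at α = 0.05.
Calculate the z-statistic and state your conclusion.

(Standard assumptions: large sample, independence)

H₀: p = 0.66, H₁: p ≠ 0.66
Standard error: SE = √(p₀(1-p₀)/n) = √(0.66×0.34/462) = 0.022039
z-statistic: z = (p̂ - p₀)/SE = (0.735 - 0.66)/0.022039 = 3.4031
Critical value: z_0.025 = ±1.960
p-value = 0.0007
Decision: reject H₀ at α = 0.05

Answer: z = 3.4031, reject H₀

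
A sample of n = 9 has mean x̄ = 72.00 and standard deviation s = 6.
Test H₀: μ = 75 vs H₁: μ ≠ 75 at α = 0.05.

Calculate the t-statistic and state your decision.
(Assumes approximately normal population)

Answer: t = -1.5000, fail to reject H₀

Derivation:
df = n - 1 = 8
SE = s/√n = 6/√9 = 2.0000
t = (x̄ - μ₀)/SE = (72.00 - 75)/2.0000 = -1.5000
Critical value: t_{0.025,8} = ±2.306
p-value ≈ 0.1720
Decision: fail to reject H₀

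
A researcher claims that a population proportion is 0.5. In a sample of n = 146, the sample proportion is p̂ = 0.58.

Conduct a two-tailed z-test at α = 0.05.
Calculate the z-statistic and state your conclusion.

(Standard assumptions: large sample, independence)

Answer: z = 1.9333, fail to reject H₀

Derivation:
H₀: p = 0.5, H₁: p ≠ 0.5
Standard error: SE = √(p₀(1-p₀)/n) = √(0.5×0.5/146) = 0.041380
z-statistic: z = (p̂ - p₀)/SE = (0.58 - 0.5)/0.041380 = 1.9333
Critical value: z_0.025 = ±1.960
p-value = 0.0532
Decision: fail to reject H₀ at α = 0.05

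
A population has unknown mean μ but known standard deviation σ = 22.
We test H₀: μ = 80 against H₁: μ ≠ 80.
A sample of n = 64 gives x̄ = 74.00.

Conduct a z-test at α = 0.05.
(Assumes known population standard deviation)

Standard error: SE = σ/√n = 22/√64 = 2.7500
z-statistic: z = (x̄ - μ₀)/SE = (74.00 - 80)/2.7500 = -2.1818
Critical value: ±1.960
p-value = 0.0291
Decision: reject H₀

Answer: z = -2.1818, reject H₀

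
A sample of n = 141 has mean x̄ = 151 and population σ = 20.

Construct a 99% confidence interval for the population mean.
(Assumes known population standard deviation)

Confidence level: 99%, α = 0.01
z_0.005 = 2.576
SE = σ/√n = 20/√141 = 1.6843
Margin of error = 2.576 × 1.6843 = 4.3388
CI: x̄ ± margin = 151 ± 4.3388
CI: (146.6612, 155.3388)

Answer: (146.6612, 155.3388)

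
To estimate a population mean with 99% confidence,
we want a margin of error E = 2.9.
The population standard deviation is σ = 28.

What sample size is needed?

Answer: n = 619

Derivation:
z_0.005 = 2.576
n = (z×σ/E)² = (2.576×28/2.9)²
n = 618.6027
Round up: n = 619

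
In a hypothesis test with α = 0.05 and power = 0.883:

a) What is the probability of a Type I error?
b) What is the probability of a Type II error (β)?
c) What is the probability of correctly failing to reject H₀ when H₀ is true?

Answer: a) 0.05, b) 0.117, c) 0.95

Derivation:
a) Type I error probability = α = 0.05
b) Power = P(reject H₀ | H₁ true) = 1 - β = 0.883, so Type II error probability = β = 1 - Power = 0.117
c) P(fail to reject H₀ | H₀ true) = 1 - α = 0.95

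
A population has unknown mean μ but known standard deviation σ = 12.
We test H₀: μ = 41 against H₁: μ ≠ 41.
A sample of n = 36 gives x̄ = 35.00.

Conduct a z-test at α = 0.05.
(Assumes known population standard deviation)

Standard error: SE = σ/√n = 12/√36 = 2.0000
z-statistic: z = (x̄ - μ₀)/SE = (35.00 - 41)/2.0000 = -3.0000
Critical value: ±1.960
p-value = 0.0027
Decision: reject H₀

Answer: z = -3.0000, reject H₀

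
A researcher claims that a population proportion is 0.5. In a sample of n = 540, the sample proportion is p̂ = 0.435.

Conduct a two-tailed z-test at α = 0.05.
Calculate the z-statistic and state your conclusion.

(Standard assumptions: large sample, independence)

H₀: p = 0.5, H₁: p ≠ 0.5
Standard error: SE = √(p₀(1-p₀)/n) = √(0.5×0.5/540) = 0.021517
z-statistic: z = (p̂ - p₀)/SE = (0.435 - 0.5)/0.021517 = -3.0209
Critical value: z_0.025 = ±1.960
p-value = 0.0025
Decision: reject H₀ at α = 0.05

Answer: z = -3.0209, reject H₀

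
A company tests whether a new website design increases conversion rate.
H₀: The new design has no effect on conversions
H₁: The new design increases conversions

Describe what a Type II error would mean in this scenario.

Type I error (α): Rejecting H₀ when H₀ is true
Type II error (β): Failing to reject H₀ when H₁ is true

Answer: Keeping the old design when the new one would have increased conversions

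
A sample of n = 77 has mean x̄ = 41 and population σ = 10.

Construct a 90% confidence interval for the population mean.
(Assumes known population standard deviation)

Answer: (39.1254, 42.8746)

Derivation:
Confidence level: 90%, α = 0.1
z_0.05 = 1.645
SE = σ/√n = 10/√77 = 1.1396
Margin of error = 1.645 × 1.1396 = 1.8746
CI: x̄ ± margin = 41 ± 1.8746
CI: (39.1254, 42.8746)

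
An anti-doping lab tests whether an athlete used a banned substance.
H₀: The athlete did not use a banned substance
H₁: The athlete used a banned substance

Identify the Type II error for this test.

Answer: Failing to detect doping in an athlete who used a banned substance

Derivation:
Type I error: rejecting H₀ when it is actually true (false positive).
Type II error: failing to reject H₀ when H₁ is actually true (false negative).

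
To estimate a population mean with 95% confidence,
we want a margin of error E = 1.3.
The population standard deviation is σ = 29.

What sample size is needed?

z_0.025 = 1.960
n = (z×σ/E)² = (1.960×29/1.3)²
n = 1911.7075
Round up: n = 1912

Answer: n = 1912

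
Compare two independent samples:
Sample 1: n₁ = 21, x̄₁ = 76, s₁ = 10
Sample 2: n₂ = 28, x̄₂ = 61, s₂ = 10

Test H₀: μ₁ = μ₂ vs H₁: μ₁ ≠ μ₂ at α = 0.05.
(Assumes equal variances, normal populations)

Pooled variance: s²_p = [20×10² + 27×10²]/(47) = 100.0000
s_p = 10.0000
SE = s_p×√(1/n₁ + 1/n₂) = 10.0000×√(1/21 + 1/28) = 2.8868
t = (x̄₁ - x̄₂)/SE = (76 - 61)/2.8868 = 5.1961
df = 47, t-critical = ±2.012
Decision: reject H₀

Answer: t = 5.1961, reject H₀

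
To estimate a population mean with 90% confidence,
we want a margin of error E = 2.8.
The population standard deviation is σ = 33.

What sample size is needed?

z_0.05 = 1.645
n = (z×σ/E)² = (1.645×33/2.8)²
n = 375.8752
Round up: n = 376

Answer: n = 376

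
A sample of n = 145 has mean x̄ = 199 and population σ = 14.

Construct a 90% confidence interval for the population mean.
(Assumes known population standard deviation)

Answer: (197.0875, 200.9125)

Derivation:
Confidence level: 90%, α = 0.1
z_0.05 = 1.645
SE = σ/√n = 14/√145 = 1.1626
Margin of error = 1.645 × 1.1626 = 1.9125
CI: x̄ ± margin = 199 ± 1.9125
CI: (197.0875, 200.9125)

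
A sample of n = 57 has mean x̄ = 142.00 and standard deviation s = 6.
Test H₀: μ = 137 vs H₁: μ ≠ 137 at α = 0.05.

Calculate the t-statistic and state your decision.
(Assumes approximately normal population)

Answer: t = 6.2917, reject H₀

Derivation:
df = n - 1 = 56
SE = s/√n = 6/√57 = 0.7947
t = (x̄ - μ₀)/SE = (142.00 - 137)/0.7947 = 6.2917
Critical value: t_{0.025,56} = ±2.003
p-value < 0.0001
Decision: reject H₀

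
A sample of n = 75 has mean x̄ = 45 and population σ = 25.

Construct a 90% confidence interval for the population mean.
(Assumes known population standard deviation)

Confidence level: 90%, α = 0.1
z_0.05 = 1.645
SE = σ/√n = 25/√75 = 2.8868
Margin of error = 1.645 × 2.8868 = 4.7488
CI: x̄ ± margin = 45 ± 4.7488
CI: (40.2512, 49.7488)

Answer: (40.2512, 49.7488)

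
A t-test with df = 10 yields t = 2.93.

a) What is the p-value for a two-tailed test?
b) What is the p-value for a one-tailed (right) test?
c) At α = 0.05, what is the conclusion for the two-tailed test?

Using t-distribution with df = 10:
a) Two-tailed: p = 2×P(T > 2.93) = 0.0150
b) One-tailed: p = P(T > 2.93) = 0.0075
c) 0.0150 < 0.05, reject H₀

Answer: a) 0.0150, b) 0.0075, c) reject H₀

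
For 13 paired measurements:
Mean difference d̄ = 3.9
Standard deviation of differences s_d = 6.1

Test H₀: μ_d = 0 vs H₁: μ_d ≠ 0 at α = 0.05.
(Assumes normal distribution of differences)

df = n - 1 = 12
SE = s_d/√n = 6.1/√13 = 1.6918
t = d̄/SE = 3.9/1.6918 = 2.3052
Critical value: t_{0.025,12} = ±2.179
p-value ≈ 0.0398
Decision: reject H₀

Answer: t = 2.3052, reject H₀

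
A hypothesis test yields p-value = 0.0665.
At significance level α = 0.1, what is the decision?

Answer: reject H₀

Derivation:
Compare p-value to α:
0.0665 < 0.1
Decision: reject H₀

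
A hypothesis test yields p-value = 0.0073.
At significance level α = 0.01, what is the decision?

Compare p-value to α:
0.0073 < 0.01
Decision: reject H₀

Answer: reject H₀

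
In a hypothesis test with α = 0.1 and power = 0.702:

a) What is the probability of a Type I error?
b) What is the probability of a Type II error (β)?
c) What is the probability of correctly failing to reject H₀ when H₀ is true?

Answer: a) 0.1, b) 0.298, c) 0.9

Derivation:
a) Type I error probability = α = 0.1
b) Power = P(reject H₀ | H₁ true) = 1 - β = 0.702, so Type II error probability = β = 1 - Power = 0.298
c) P(fail to reject H₀ | H₀ true) = 1 - α = 0.9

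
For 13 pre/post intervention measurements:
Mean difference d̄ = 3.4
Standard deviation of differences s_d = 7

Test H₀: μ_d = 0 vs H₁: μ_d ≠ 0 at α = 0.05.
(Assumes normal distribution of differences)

df = n - 1 = 12
SE = s_d/√n = 7/√13 = 1.9415
t = d̄/SE = 3.4/1.9415 = 1.7512
Critical value: t_{0.025,12} = ±2.179
p-value ≈ 0.1054
Decision: fail to reject H₀

Answer: t = 1.7512, fail to reject H₀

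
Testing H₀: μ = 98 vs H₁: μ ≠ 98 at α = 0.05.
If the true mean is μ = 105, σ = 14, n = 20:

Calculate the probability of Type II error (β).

Answer: β ≈ 0.3912

Derivation:
SE = σ/√n = 14/√20 = 3.1305
Critical values: μ₀ ± z_0.025×SE = 98 ± 1.960×3.1305
Acceptance region: (91.8642, 104.1358)
Under H₁ (μ = 105): z_high = (104.1358 - 105)/3.1305 = -0.2761, z_low = (91.8642 - 105)/3.1305 = -4.1961
β = P(not reject | H₁) = Φ(-0.2761) - Φ(-4.1961) ≈ 0.3912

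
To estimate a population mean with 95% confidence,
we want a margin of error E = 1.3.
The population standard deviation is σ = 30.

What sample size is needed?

Answer: n = 2046

Derivation:
z_0.025 = 1.960
n = (z×σ/E)² = (1.960×30/1.3)²
n = 2045.8225
Round up: n = 2046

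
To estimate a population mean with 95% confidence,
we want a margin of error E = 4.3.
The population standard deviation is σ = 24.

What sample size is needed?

z_0.025 = 1.960
n = (z×σ/E)² = (1.960×24/4.3)²
n = 119.6734
Round up: n = 120

Answer: n = 120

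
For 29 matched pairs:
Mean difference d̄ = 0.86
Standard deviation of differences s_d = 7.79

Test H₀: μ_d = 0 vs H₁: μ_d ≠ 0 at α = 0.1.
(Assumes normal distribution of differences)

Answer: t = 0.5945, fail to reject H₀

Derivation:
df = n - 1 = 28
SE = s_d/√n = 7.79/√29 = 1.4466
t = d̄/SE = 0.86/1.4466 = 0.5945
Critical value: t_{0.05,28} = ±1.701
p-value ≈ 0.5570
Decision: fail to reject H₀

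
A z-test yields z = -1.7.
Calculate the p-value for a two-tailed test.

For z = -1.7:
p = 2×P(Z > |-1.7|) = 2×(1 - Φ(1.7)) = 0.0891

Answer: p-value ≈ 0.0891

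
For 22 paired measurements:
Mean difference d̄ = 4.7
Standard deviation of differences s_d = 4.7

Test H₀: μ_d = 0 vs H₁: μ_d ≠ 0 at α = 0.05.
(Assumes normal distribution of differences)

df = n - 1 = 21
SE = s_d/√n = 4.7/√22 = 1.0020
t = d̄/SE = 4.7/1.0020 = 4.6906
Critical value: t_{0.025,21} = ±2.080
p-value ≈ 0.0001
Decision: reject H₀

Answer: t = 4.6906, reject H₀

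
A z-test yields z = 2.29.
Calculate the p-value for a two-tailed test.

Answer: p-value ≈ 0.0220

Derivation:
For z = 2.29:
p = 2×P(Z > |2.29|) = 2×(1 - Φ(2.29)) = 0.0220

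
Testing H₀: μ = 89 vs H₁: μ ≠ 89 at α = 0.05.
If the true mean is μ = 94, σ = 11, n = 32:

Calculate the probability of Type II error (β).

Answer: β ≈ 0.2705

Derivation:
SE = σ/√n = 11/√32 = 1.9445
Critical values: μ₀ ± z_0.025×SE = 89 ± 1.960×1.9445
Acceptance region: (85.1888, 92.8112)
Under H₁ (μ = 94): z_high = (92.8112 - 94)/1.9445 = -0.6114, z_low = (85.1888 - 94)/1.9445 = -4.5313
β = P(not reject | H₁) = Φ(-0.6114) - Φ(-4.5313) ≈ 0.2705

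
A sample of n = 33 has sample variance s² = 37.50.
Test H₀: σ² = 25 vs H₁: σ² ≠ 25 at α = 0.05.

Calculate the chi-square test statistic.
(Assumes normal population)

Answer: χ² = 48.0000, fail to reject H₀

Derivation:
df = n - 1 = 32
χ² = (n-1)s²/σ₀² = 32×37.50/25 = 48.0000
Critical values: χ²_{0.975,32} = 18.291, χ²_{0.025,32} = 49.480
Rejection region: χ² < 18.291 or χ² > 49.480
Decision: fail to reject H₀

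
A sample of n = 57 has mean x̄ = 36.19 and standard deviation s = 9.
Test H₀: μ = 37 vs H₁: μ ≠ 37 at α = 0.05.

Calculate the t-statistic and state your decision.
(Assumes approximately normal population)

Answer: t = -0.6795, fail to reject H₀

Derivation:
df = n - 1 = 56
SE = s/√n = 9/√57 = 1.1921
t = (x̄ - μ₀)/SE = (36.19 - 37)/1.1921 = -0.6795
Critical value: t_{0.025,56} = ±2.003
p-value ≈ 0.4996
Decision: fail to reject H₀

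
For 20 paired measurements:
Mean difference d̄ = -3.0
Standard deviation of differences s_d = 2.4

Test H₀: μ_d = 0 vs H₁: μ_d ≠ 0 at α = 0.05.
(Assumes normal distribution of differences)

Answer: t = -5.5897, reject H₀

Derivation:
df = n - 1 = 19
SE = s_d/√n = 2.4/√20 = 0.5367
t = d̄/SE = -3.0/0.5367 = -5.5897
Critical value: t_{0.025,19} = ±2.093
p-value < 0.0001
Decision: reject H₀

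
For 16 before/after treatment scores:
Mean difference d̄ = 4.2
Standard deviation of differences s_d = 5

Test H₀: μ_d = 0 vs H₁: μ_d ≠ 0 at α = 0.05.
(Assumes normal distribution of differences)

Answer: t = 3.3600, reject H₀

Derivation:
df = n - 1 = 15
SE = s_d/√n = 5/√16 = 1.2500
t = d̄/SE = 4.2/1.2500 = 3.3600
Critical value: t_{0.025,15} = ±2.131
p-value ≈ 0.0043
Decision: reject H₀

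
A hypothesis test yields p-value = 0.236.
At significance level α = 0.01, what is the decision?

Compare p-value to α:
0.236 ≥ 0.01
Decision: fail to reject H₀

Answer: fail to reject H₀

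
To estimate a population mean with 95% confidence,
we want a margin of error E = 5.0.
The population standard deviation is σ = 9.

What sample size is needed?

Answer: n = 13

Derivation:
z_0.025 = 1.960
n = (z×σ/E)² = (1.960×9/5.0)²
n = 12.4468
Round up: n = 13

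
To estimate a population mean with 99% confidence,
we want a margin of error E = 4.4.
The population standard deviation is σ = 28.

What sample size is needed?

Answer: n = 269

Derivation:
z_0.005 = 2.576
n = (z×σ/E)² = (2.576×28/4.4)²
n = 268.7215
Round up: n = 269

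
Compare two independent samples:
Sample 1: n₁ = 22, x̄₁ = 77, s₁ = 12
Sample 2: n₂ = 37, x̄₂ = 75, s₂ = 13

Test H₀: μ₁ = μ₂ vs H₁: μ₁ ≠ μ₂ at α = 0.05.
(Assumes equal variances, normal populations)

Answer: t = 0.5877, fail to reject H₀

Derivation:
Pooled variance: s²_p = [21×12² + 36×13²]/(57) = 159.7895
s_p = 12.6408
SE = s_p×√(1/n₁ + 1/n₂) = 12.6408×√(1/22 + 1/37) = 3.4032
t = (x̄₁ - x̄₂)/SE = (77 - 75)/3.4032 = 0.5877
df = 57, t-critical = ±2.002
Decision: fail to reject H₀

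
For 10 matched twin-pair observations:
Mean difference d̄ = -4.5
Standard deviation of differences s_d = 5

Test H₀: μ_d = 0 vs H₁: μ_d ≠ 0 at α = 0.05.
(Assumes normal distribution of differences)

df = n - 1 = 9
SE = s_d/√n = 5/√10 = 1.5811
t = d̄/SE = -4.5/1.5811 = -2.8461
Critical value: t_{0.025,9} = ±2.262
p-value ≈ 0.0192
Decision: reject H₀

Answer: t = -2.8461, reject H₀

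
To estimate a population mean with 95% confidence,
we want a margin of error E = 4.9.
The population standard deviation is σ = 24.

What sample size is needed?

Answer: n = 93

Derivation:
z_0.025 = 1.960
n = (z×σ/E)² = (1.960×24/4.9)²
n = 92.1600
Round up: n = 93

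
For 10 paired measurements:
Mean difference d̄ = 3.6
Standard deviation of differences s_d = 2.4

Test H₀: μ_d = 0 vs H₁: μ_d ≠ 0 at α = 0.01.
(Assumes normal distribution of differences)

Answer: t = 4.7437, reject H₀

Derivation:
df = n - 1 = 9
SE = s_d/√n = 2.4/√10 = 0.7589
t = d̄/SE = 3.6/0.7589 = 4.7437
Critical value: t_{0.005,9} = ±3.250
p-value ≈ 0.0011
Decision: reject H₀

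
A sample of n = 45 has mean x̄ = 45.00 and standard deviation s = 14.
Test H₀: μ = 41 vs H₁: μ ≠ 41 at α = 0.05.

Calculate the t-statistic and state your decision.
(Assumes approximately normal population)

Answer: t = 1.9166, fail to reject H₀

Derivation:
df = n - 1 = 44
SE = s/√n = 14/√45 = 2.0870
t = (x̄ - μ₀)/SE = (45.00 - 41)/2.0870 = 1.9166
Critical value: t_{0.025,44} = ±2.015
p-value ≈ 0.0618
Decision: fail to reject H₀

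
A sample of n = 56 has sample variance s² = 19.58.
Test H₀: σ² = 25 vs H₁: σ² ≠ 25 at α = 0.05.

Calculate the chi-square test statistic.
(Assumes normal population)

df = n - 1 = 55
χ² = (n-1)s²/σ₀² = 55×19.58/25 = 43.0760
Critical values: χ²_{0.975,55} = 36.398, χ²_{0.025,55} = 77.380
Rejection region: χ² < 36.398 or χ² > 77.380
Decision: fail to reject H₀

Answer: χ² = 43.0760, fail to reject H₀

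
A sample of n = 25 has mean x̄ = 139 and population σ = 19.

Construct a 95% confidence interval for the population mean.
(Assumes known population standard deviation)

Answer: (131.5520, 146.4480)

Derivation:
Confidence level: 95%, α = 0.05
z_0.025 = 1.960
SE = σ/√n = 19/√25 = 3.8000
Margin of error = 1.960 × 3.8000 = 7.4480
CI: x̄ ± margin = 139 ± 7.4480
CI: (131.5520, 146.4480)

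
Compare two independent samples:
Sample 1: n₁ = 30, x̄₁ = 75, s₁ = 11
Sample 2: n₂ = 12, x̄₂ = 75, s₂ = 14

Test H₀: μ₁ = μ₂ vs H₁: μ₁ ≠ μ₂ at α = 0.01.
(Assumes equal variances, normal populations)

Answer: t = 0.0000, fail to reject H₀

Derivation:
Pooled variance: s²_p = [29×11² + 11×14²]/(40) = 141.6250
s_p = 11.9006
SE = s_p×√(1/n₁ + 1/n₂) = 11.9006×√(1/30 + 1/12) = 4.0648
t = (x̄₁ - x̄₂)/SE = (75 - 75)/4.0648 = 0.0000
df = 40, t-critical = ±2.704
Decision: fail to reject H₀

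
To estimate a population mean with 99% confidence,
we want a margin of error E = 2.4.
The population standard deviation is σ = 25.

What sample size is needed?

Answer: n = 721

Derivation:
z_0.005 = 2.576
n = (z×σ/E)² = (2.576×25/2.4)²
n = 720.0278
Round up: n = 721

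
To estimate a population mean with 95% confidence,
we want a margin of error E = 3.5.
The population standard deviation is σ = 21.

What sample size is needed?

Answer: n = 139

Derivation:
z_0.025 = 1.960
n = (z×σ/E)² = (1.960×21/3.5)²
n = 138.2976
Round up: n = 139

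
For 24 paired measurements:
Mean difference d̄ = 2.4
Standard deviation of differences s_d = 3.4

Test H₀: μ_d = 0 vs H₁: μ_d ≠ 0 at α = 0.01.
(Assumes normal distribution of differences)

df = n - 1 = 23
SE = s_d/√n = 3.4/√24 = 0.6940
t = d̄/SE = 2.4/0.6940 = 3.4582
Critical value: t_{0.005,23} = ±2.807
p-value ≈ 0.0021
Decision: reject H₀

Answer: t = 3.4582, reject H₀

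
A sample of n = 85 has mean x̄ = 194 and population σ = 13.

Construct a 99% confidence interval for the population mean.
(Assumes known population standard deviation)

Answer: (190.3678, 197.6322)

Derivation:
Confidence level: 99%, α = 0.01
z_0.005 = 2.576
SE = σ/√n = 13/√85 = 1.4100
Margin of error = 2.576 × 1.4100 = 3.6322
CI: x̄ ± margin = 194 ± 3.6322
CI: (190.3678, 197.6322)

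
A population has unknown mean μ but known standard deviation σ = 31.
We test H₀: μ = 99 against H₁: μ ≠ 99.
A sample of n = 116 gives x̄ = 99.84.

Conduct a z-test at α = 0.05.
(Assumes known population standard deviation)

Answer: z = 0.2918, fail to reject H₀

Derivation:
Standard error: SE = σ/√n = 31/√116 = 2.8783
z-statistic: z = (x̄ - μ₀)/SE = (99.84 - 99)/2.8783 = 0.2918
Critical value: ±1.960
p-value = 0.7704
Decision: fail to reject H₀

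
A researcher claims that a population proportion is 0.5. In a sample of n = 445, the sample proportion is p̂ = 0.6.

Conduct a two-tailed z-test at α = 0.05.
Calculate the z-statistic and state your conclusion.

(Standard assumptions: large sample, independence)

H₀: p = 0.5, H₁: p ≠ 0.5
Standard error: SE = √(p₀(1-p₀)/n) = √(0.5×0.5/445) = 0.023702
z-statistic: z = (p̂ - p₀)/SE = (0.6 - 0.5)/0.023702 = 4.2191
Critical value: z_0.025 = ±1.960
p-value < 0.0001
Decision: reject H₀ at α = 0.05

Answer: z = 4.2191, reject H₀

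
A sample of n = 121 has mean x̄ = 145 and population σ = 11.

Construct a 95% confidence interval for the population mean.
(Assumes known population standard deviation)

Answer: (143.0400, 146.9600)

Derivation:
Confidence level: 95%, α = 0.05
z_0.025 = 1.960
SE = σ/√n = 11/√121 = 1.0000
Margin of error = 1.960 × 1.0000 = 1.9600
CI: x̄ ± margin = 145 ± 1.9600
CI: (143.0400, 146.9600)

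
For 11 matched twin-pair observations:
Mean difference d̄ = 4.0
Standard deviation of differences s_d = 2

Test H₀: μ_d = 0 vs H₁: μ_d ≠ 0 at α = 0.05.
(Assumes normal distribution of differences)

df = n - 1 = 10
SE = s_d/√n = 2/√11 = 0.6030
t = d̄/SE = 4.0/0.6030 = 6.6335
Critical value: t_{0.025,10} = ±2.228
p-value ≈ 0.0001
Decision: reject H₀

Answer: t = 6.6335, reject H₀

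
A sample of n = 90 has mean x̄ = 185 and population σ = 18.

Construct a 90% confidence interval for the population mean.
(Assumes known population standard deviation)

Confidence level: 90%, α = 0.1
z_0.05 = 1.645
SE = σ/√n = 18/√90 = 1.8974
Margin of error = 1.645 × 1.8974 = 3.1212
CI: x̄ ± margin = 185 ± 3.1212
CI: (181.8788, 188.1212)

Answer: (181.8788, 188.1212)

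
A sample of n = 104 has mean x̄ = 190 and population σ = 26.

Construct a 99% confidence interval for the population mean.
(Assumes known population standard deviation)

Answer: (183.4325, 196.5675)

Derivation:
Confidence level: 99%, α = 0.01
z_0.005 = 2.576
SE = σ/√n = 26/√104 = 2.5495
Margin of error = 2.576 × 2.5495 = 6.5675
CI: x̄ ± margin = 190 ± 6.5675
CI: (183.4325, 196.5675)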